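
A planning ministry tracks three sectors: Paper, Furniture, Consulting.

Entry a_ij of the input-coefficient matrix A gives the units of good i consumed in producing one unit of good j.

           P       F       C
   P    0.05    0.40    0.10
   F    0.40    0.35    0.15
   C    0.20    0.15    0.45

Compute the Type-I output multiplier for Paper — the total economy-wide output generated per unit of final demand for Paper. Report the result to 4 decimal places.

m_P = 3.8896

I − A =
  [   0.95    -0.40    -0.10]
  [  -0.40     0.65    -0.15]
  [  -0.20    -0.15     0.55]
Cofactors of I−A, C_ij = (−1)^(i+j)·(minor ij) (rows/columns in the sector order above):
  C_11 = (0.65)(0.55) − (-0.15)(-0.15) = 0.3350
  C_12 = −[(-0.40)(0.55) − (-0.15)(-0.20)] = 0.2500
  C_13 = (-0.40)(-0.15) − (0.65)(-0.20) = 0.1900
  C_21 = −[(-0.40)(0.55) − (-0.10)(-0.15)] = 0.2350
  C_22 = (0.95)(0.55) − (-0.10)(-0.20) = 0.5025
  C_23 = −[(0.95)(-0.15) − (-0.40)(-0.20)] = 0.2225
  C_31 = (-0.40)(-0.15) − (-0.10)(0.65) = 0.1250
  C_32 = −[(0.95)(-0.15) − (-0.10)(-0.40)] = 0.1825
  C_33 = (0.95)(0.65) − (-0.40)(-0.40) = 0.4575
det(I−A) = Σ_j (I−A)_1j·C_1j = (0.95)(0.3350) + (-0.40)(0.2500) + (-0.10)(0.1900) = 0.19925
adj(I−A) = Cᵀ =
  [ 0.3350   0.2350   0.1250]
  [ 0.2500   0.5025   0.1825]
  [ 0.1900   0.2225   0.4575]
(I − A)⁻¹ = adj(I−A) / det(I−A) ≈
  [   1.68130     1.17942     0.62735]
  [   1.25471     2.52196     0.91593]
  [   0.95358     1.11669     2.29611]
The output multiplier for sector j is the column-j sum of the Leontief inverse (I − A)⁻¹ = adj(I−A) / det(I−A).
Column P of adj(I−A): (0.3350, 0.2500, 0.1900); det(I−A) = 0.19925.
m_P = (0.3350 + 0.2500 + 0.1900) / 0.19925 = 0.775 / 0.19925 ≈ 3.8896.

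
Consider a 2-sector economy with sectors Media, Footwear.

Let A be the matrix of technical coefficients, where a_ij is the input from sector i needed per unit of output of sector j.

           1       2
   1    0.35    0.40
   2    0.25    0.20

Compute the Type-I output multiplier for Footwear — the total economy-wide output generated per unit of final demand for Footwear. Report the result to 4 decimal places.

m_2 = 2.5000

I − A =
  [   0.65    -0.40]
  [  -0.25     0.80]
det(I−A) = (0.65)(0.80) − (-0.40)(-0.25) = 0.4200
adj(I−A) = [[0.80, 0.40], [0.25, 0.65]]
(I − A)⁻¹ = adj(I−A) / det(I−A) ≈
  [   1.90476     0.95238]
  [   0.59524     1.54762]
The output multiplier for sector j is the column-j sum of the Leontief inverse (I − A)⁻¹ = adj(I−A) / det(I−A).
Column 2 of adj(I−A): (0.40, 0.65); det(I−A) = 0.4200.
m_2 = (0.40 + 0.65) / 0.4200 = 1.05 / 0.4200 = 2.5000.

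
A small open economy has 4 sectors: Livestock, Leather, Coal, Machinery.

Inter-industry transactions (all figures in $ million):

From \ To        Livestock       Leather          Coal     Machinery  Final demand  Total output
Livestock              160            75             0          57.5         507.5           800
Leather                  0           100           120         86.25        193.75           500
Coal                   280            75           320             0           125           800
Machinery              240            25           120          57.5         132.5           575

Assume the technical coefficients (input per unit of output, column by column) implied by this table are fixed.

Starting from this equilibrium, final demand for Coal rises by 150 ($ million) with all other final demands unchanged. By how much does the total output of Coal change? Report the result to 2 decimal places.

Technical coefficients a_ij = z_ij / X_j:
  a_11 = 160/800 = 0.20, a_21 = 0/800 = 0.00, a_31 = 280/800 = 0.35, a_41 = 240/800 = 0.30
  a_12 = 75/500 = 0.15, a_22 = 100/500 = 0.20, a_32 = 75/500 = 0.15, a_42 = 25/500 = 0.05
  a_13 = 0/800 = 0.00, a_23 = 120/800 = 0.15, a_33 = 320/800 = 0.40, a_43 = 120/800 = 0.15
  a_14 = 57.5/575 = 0.10, a_24 = 86.25/575 = 0.15, a_34 = 0/575 = 0.00, a_44 = 57.5/575 = 0.10
I − A =
  [   0.80    -0.15     0.00    -0.10]
  [   0.00     0.80    -0.15    -0.15]
  [  -0.35    -0.15     0.60     0.00]
  [  -0.30    -0.05    -0.15     0.90]
Compute the cofactors C_ij = (−1)^(i+j)·(3×3 minor ij) of I−A; the adjugate is their transpose:
adj(I−A) = Cᵀ =
  [ 0.403875   0.086250   0.036375   0.059250]
  [ 0.082125   0.408750   0.121500   0.077250]
  [ 0.256125   0.152500   0.539250   0.053875]
  [ 0.181875   0.076875   0.108750   0.358125]
det(I−A) = Σ_j (I−A)_1j·C_1j = (0.80)(0.403875) + (-0.15)(0.082125) + (0.00)(0.256125) + (-0.10)(0.181875) = 0.29259375
(I − A)⁻¹ = adj(I−A) / det(I−A) ≈
  [   1.3803     0.2948     0.1243     0.2025]
  [   0.2807     1.3970     0.4153     0.2640]
  [   0.8754     0.5212     1.8430     0.1841]
  [   0.6216     0.2627     0.3717     1.2240]
Δx = (I − A)⁻¹ Δd with Δd having +150 in the Coal component and 0 elsewhere.
So Δx_3 = L_33 · (+150), where L_33 = adj(I−A)_33 / det(I−A) = 0.539250 / 0.29259375.
Δx_3 = 0.539250 × (+150) / 0.29259375 = 80.8875 / 0.29259375 ≈ 276.45.

Δx_3 = 276.45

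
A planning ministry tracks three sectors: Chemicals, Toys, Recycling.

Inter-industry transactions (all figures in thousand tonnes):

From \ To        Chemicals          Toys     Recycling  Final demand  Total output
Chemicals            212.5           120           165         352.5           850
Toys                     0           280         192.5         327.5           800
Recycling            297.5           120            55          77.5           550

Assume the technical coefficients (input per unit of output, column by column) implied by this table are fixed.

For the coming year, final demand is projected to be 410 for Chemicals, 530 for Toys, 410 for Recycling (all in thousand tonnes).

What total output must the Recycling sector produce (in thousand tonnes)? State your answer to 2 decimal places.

Technical coefficients a_ij = z_ij / X_j:
  a_11 = 212.5/850 = 0.25, a_21 = 0/850 = 0.00, a_31 = 297.5/850 = 0.35
  a_12 = 120/800 = 0.15, a_22 = 280/800 = 0.35, a_32 = 120/800 = 0.15
  a_13 = 165/550 = 0.30, a_23 = 192.5/550 = 0.35, a_33 = 55/550 = 0.10
I − A =
  [   0.75    -0.15    -0.30]
  [   0.00     0.65    -0.35]
  [  -0.35    -0.15     0.90]
Cofactors of I−A, C_ij = (−1)^(i+j)·(minor ij) (rows/columns in the sector order above):
  C_11 = (0.65)(0.90) − (-0.35)(-0.15) = 0.5325
  C_12 = −[(0.00)(0.90) − (-0.35)(-0.35)] = 0.1225
  C_13 = (0.00)(-0.15) − (0.65)(-0.35) = 0.2275
  C_21 = −[(-0.15)(0.90) − (-0.30)(-0.15)] = 0.1800
  C_22 = (0.75)(0.90) − (-0.30)(-0.35) = 0.5700
  C_23 = −[(0.75)(-0.15) − (-0.15)(-0.35)] = 0.1650
  C_31 = (-0.15)(-0.35) − (-0.30)(0.65) = 0.2475
  C_32 = −[(0.75)(-0.35) − (-0.30)(0.00)] = 0.2625
  C_33 = (0.75)(0.65) − (-0.15)(0.00) = 0.4875
det(I−A) = Σ_j (I−A)_1j·C_1j = (0.75)(0.5325) + (-0.15)(0.1225) + (-0.30)(0.2275) = 0.31275
adj(I−A) = Cᵀ =
  [ 0.5325   0.1800   0.2475]
  [ 0.1225   0.5700   0.2625]
  [ 0.2275   0.1650   0.4875]
(I − A)⁻¹ = adj(I−A) / det(I−A) ≈
  [   1.7026     0.5755     0.7914]
  [   0.3917     1.8225     0.8393]
  [   0.7274     0.5276     1.5588]
x = (I − A)⁻¹ d = adj(I−A)·d / det(I−A), with det(I−A) = 0.31275:
  x_1 = (0.5325·410 + 0.1800·530 + 0.2475·410) / 0.31275 = 415.20 / 0.31275 ≈ 1327.58
  x_2 = (0.1225·410 + 0.5700·530 + 0.2625·410) / 0.31275 = 459.95 / 0.31275 ≈ 1470.66
  x_3 = (0.2275·410 + 0.1650·530 + 0.4875·410) / 0.31275 = 380.60 / 0.31275 ≈ 1216.95

x_3 = 1216.95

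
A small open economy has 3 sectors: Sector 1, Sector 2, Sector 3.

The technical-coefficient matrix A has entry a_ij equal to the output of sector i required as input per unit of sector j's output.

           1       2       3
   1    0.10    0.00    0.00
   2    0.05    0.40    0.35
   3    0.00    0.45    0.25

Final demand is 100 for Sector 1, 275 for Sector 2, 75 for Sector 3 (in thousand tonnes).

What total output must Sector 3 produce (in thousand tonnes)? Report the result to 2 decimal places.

I − A =
  [   0.90     0.00     0.00]
  [  -0.05     0.60    -0.35]
  [   0.00    -0.45     0.75]
Cofactors of I−A, C_ij = (−1)^(i+j)·(minor ij) (rows/columns in the sector order above):
  C_11 = (0.60)(0.75) − (-0.35)(-0.45) = 0.2925
  C_12 = −[(-0.05)(0.75) − (-0.35)(0.00)] = 0.0375
  C_13 = (-0.05)(-0.45) − (0.60)(0.00) = 0.0225
  C_21 = −[(0.00)(0.75) − (0.00)(-0.45)] = 0.0000
  C_22 = (0.90)(0.75) − (0.00)(0.00) = 0.6750
  C_23 = −[(0.90)(-0.45) − (0.00)(0.00)] = 0.4050
  C_31 = (0.00)(-0.35) − (0.00)(0.60) = 0.0000
  C_32 = −[(0.90)(-0.35) − (0.00)(-0.05)] = 0.3150
  C_33 = (0.90)(0.60) − (0.00)(-0.05) = 0.5400
det(I−A) = Σ_j (I−A)_1j·C_1j = (0.90)(0.2925) + (0.00)(0.0375) + (0.00)(0.0225) = 0.26325
adj(I−A) = Cᵀ =
  [ 0.2925   0.0000   0.0000]
  [ 0.0375   0.6750   0.3150]
  [ 0.0225   0.4050   0.5400]
(I − A)⁻¹ = adj(I−A) / det(I−A) ≈
  [   1.1111     0.0000     0.0000]
  [   0.1425     2.5641     1.1966]
  [   0.0855     1.5385     2.0513]
x = (I − A)⁻¹ d = adj(I−A)·d / det(I−A), with det(I−A) = 0.26325:
  x_1 = (0.2925·100 + 0.0000·275 + 0.0000·75) / 0.26325 = 29.25 / 0.26325 ≈ 111.11
  x_2 = (0.0375·100 + 0.6750·275 + 0.3150·75) / 0.26325 = 213.00 / 0.26325 ≈ 809.12
  x_3 = (0.0225·100 + 0.4050·275 + 0.5400·75) / 0.26325 = 154.125 / 0.26325 ≈ 585.47

x_3 = 585.47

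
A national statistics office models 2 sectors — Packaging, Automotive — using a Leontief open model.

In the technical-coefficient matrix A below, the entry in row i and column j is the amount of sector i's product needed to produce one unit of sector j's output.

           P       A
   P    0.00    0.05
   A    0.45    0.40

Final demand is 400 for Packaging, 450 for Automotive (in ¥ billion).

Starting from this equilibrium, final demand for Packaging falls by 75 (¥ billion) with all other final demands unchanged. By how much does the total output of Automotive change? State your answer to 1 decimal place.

I − A =
  [   1.00    -0.05]
  [  -0.45     0.60]
det(I−A) = (1.00)(0.60) − (-0.05)(-0.45) = 0.5775
adj(I−A) = [[0.60, 0.05], [0.45, 1.00]]
(I − A)⁻¹ = adj(I−A) / det(I−A) ≈
  [   1.0390     0.0866]
  [   0.7792     1.7316]
Δx = (I − A)⁻¹ Δd with Δd having -75 in the Packaging component and 0 elsewhere.
So Δx_A = L_AP · (-75), where L_AP = adj(I−A)_AP / det(I−A) = 0.45 / 0.5775.
Δx_A = 0.45 × (-75) / 0.5775 = -33.75 / 0.5775 ≈ -58.4.

Δx_A = -58.4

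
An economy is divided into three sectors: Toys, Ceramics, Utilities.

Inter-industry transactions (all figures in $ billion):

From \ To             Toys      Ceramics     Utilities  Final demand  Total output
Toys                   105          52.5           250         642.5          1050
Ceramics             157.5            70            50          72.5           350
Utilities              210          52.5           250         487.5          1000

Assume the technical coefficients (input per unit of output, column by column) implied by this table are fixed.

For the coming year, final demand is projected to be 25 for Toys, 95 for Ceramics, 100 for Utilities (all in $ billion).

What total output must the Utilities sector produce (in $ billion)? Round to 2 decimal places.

x_3 = 191.77

Technical coefficients a_ij = z_ij / X_j:
  a_11 = 105/1050 = 0.10, a_21 = 157.5/1050 = 0.15, a_31 = 210/1050 = 0.20
  a_12 = 52.5/350 = 0.15, a_22 = 70/350 = 0.20, a_32 = 52.5/350 = 0.15
  a_13 = 250/1000 = 0.25, a_23 = 50/1000 = 0.05, a_33 = 250/1000 = 0.25
I − A =
  [   0.90    -0.15    -0.25]
  [  -0.15     0.80    -0.05]
  [  -0.20    -0.15     0.75]
Cofactors of I−A, C_ij = (−1)^(i+j)·(minor ij) (rows/columns in the sector order above):
  C_11 = (0.80)(0.75) − (-0.05)(-0.15) = 0.5925
  C_12 = −[(-0.15)(0.75) − (-0.05)(-0.20)] = 0.1225
  C_13 = (-0.15)(-0.15) − (0.80)(-0.20) = 0.1825
  C_21 = −[(-0.15)(0.75) − (-0.25)(-0.15)] = 0.1500
  C_22 = (0.90)(0.75) − (-0.25)(-0.20) = 0.6250
  C_23 = −[(0.90)(-0.15) − (-0.15)(-0.20)] = 0.1650
  C_31 = (-0.15)(-0.05) − (-0.25)(0.80) = 0.2075
  C_32 = −[(0.90)(-0.05) − (-0.25)(-0.15)] = 0.0825
  C_33 = (0.90)(0.80) − (-0.15)(-0.15) = 0.6975
det(I−A) = Σ_j (I−A)_1j·C_1j = (0.90)(0.5925) + (-0.15)(0.1225) + (-0.25)(0.1825) = 0.46925
adj(I−A) = Cᵀ =
  [ 0.5925   0.1500   0.2075]
  [ 0.1225   0.6250   0.0825]
  [ 0.1825   0.1650   0.6975]
(I − A)⁻¹ = adj(I−A) / det(I−A) ≈
  [   1.2627     0.3197     0.4422]
  [   0.2611     1.3319     0.1758]
  [   0.3889     0.3516     1.4864]
x = (I − A)⁻¹ d = adj(I−A)·d / det(I−A), with det(I−A) = 0.46925:
  x_1 = (0.5925·25 + 0.1500·95 + 0.2075·100) / 0.46925 = 49.8125 / 0.46925 ≈ 106.15
  x_2 = (0.1225·25 + 0.6250·95 + 0.0825·100) / 0.46925 = 70.6875 / 0.46925 ≈ 150.64
  x_3 = (0.1825·25 + 0.1650·95 + 0.6975·100) / 0.46925 = 89.9875 / 0.46925 ≈ 191.77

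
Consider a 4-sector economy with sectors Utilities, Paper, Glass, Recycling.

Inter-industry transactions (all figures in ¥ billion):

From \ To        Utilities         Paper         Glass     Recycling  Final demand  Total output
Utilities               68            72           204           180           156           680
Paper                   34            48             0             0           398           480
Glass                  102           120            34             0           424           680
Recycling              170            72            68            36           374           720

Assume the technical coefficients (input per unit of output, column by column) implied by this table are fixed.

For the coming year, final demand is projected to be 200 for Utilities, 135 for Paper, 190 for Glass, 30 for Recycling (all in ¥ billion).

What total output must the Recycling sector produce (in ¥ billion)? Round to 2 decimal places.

Technical coefficients a_ij = z_ij / X_j:
  a_UU = 68/680 = 0.10, a_PU = 34/680 = 0.05, a_GU = 102/680 = 0.15, a_RU = 170/680 = 0.25
  a_UP = 72/480 = 0.15, a_PP = 48/480 = 0.10, a_GP = 120/480 = 0.25, a_RP = 72/480 = 0.15
  a_UG = 204/680 = 0.30, a_PG = 0/680 = 0.00, a_GG = 34/680 = 0.05, a_RG = 68/680 = 0.10
  a_UR = 180/720 = 0.25, a_PR = 0/720 = 0.00, a_GR = 0/720 = 0.00, a_RR = 36/720 = 0.05
I − A =
  [   0.90    -0.15    -0.30    -0.25]
  [  -0.05     0.90     0.00     0.00]
  [  -0.15    -0.25     0.95     0.00]
  [  -0.25    -0.15    -0.10     0.95]
Compute the cofactors C_ij = (−1)^(i+j)·(3×3 minor ij) of I−A; the adjugate is their transpose:
adj(I−A) = Cᵀ =
  [ 0.812250   0.248500   0.279000   0.213750]
  [ 0.045125   0.706375   0.015500   0.011875]
  [ 0.140125   0.225125   0.704250   0.036875]
  [ 0.235625   0.200625   0.150000   0.718125]
det(I−A) = Σ_j (I−A)_1j·C_1j = (0.90)(0.812250) + (-0.15)(0.045125) + (-0.30)(0.140125) + (-0.25)(0.235625) = 0.6233125
(I − A)⁻¹ = adj(I−A) / det(I−A) ≈
  [   1.3031     0.3987     0.4476     0.3429]
  [   0.0724     1.1333     0.0249     0.0191]
  [   0.2248     0.3612     1.1299     0.0592]
  [   0.3780     0.3219     0.2406     1.1521]
x = (I − A)⁻¹ d = adj(I−A)·d / det(I−A), with det(I−A) = 0.6233125:
  x_U = (0.812250·200 + 0.248500·135 + 0.279000·190 + 0.213750·30) / 0.6233125 = 255.42 / 0.6233125 ≈ 409.78
  x_P = (0.045125·200 + 0.706375·135 + 0.015500·190 + 0.011875·30) / 0.6233125 = 107.686875 / 0.6233125 ≈ 172.77
  x_G = (0.140125·200 + 0.225125·135 + 0.704250·190 + 0.036875·30) / 0.6233125 = 193.330625 / 0.6233125 ≈ 310.17
  x_R = (0.235625·200 + 0.200625·135 + 0.150000·190 + 0.718125·30) / 0.6233125 = 124.253125 / 0.6233125 ≈ 199.34

x_R = 199.34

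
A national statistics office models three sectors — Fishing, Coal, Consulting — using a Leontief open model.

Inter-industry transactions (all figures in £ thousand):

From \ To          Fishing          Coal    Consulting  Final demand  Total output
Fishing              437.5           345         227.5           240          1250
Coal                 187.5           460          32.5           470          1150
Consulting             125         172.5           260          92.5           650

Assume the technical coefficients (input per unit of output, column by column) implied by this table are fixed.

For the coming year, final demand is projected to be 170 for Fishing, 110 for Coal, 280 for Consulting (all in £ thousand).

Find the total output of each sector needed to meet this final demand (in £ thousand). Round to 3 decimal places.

x_1 = 864.629, x_2 = 459.971, x_3 = 725.764

Technical coefficients a_ij = z_ij / X_j:
  a_11 = 437.5/1250 = 0.35, a_21 = 187.5/1250 = 0.15, a_31 = 125/1250 = 0.10
  a_12 = 345/1150 = 0.30, a_22 = 460/1150 = 0.40, a_32 = 172.5/1150 = 0.15
  a_13 = 227.5/650 = 0.35, a_23 = 32.5/650 = 0.05, a_33 = 260/650 = 0.40
I − A =
  [   0.65    -0.30    -0.35]
  [  -0.15     0.60    -0.05]
  [  -0.10    -0.15     0.60]
Cofactors of I−A, C_ij = (−1)^(i+j)·(minor ij) (rows/columns in the sector order above):
  C_11 = (0.60)(0.60) − (-0.05)(-0.15) = 0.3525
  C_12 = −[(-0.15)(0.60) − (-0.05)(-0.10)] = 0.0950
  C_13 = (-0.15)(-0.15) − (0.60)(-0.10) = 0.0825
  C_21 = −[(-0.30)(0.60) − (-0.35)(-0.15)] = 0.2325
  C_22 = (0.65)(0.60) − (-0.35)(-0.10) = 0.3550
  C_23 = −[(0.65)(-0.15) − (-0.30)(-0.10)] = 0.1275
  C_31 = (-0.30)(-0.05) − (-0.35)(0.60) = 0.2250
  C_32 = −[(0.65)(-0.05) − (-0.35)(-0.15)] = 0.0850
  C_33 = (0.65)(0.60) − (-0.30)(-0.15) = 0.3450
det(I−A) = Σ_j (I−A)_1j·C_1j = (0.65)(0.3525) + (-0.30)(0.0950) + (-0.35)(0.0825) = 0.17175
adj(I−A) = Cᵀ =
  [ 0.3525   0.2325   0.2250]
  [ 0.0950   0.3550   0.0850]
  [ 0.0825   0.1275   0.3450]
(I − A)⁻¹ = adj(I−A) / det(I−A) ≈
  [   2.0524     1.3537     1.3100]
  [   0.5531     2.0670     0.4949]
  [   0.4803     0.7424     2.0087]
x = (I − A)⁻¹ d = adj(I−A)·d / det(I−A), with det(I−A) = 0.17175:
  x_1 = (0.3525·170 + 0.2325·110 + 0.2250·280) / 0.17175 = 148.50 / 0.17175 ≈ 864.629
  x_2 = (0.0950·170 + 0.3550·110 + 0.0850·280) / 0.17175 = 79.00 / 0.17175 ≈ 459.971
  x_3 = (0.0825·170 + 0.1275·110 + 0.3450·280) / 0.17175 = 124.65 / 0.17175 ≈ 725.764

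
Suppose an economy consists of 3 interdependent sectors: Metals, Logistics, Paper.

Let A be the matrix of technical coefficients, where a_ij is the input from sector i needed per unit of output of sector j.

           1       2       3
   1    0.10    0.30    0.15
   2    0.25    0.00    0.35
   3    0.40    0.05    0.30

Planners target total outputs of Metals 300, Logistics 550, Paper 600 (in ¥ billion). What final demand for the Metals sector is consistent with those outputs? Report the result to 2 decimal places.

d_1 = 15.00

I − A =
  [   0.90    -0.30    -0.15]
  [  -0.25     1.00    -0.35]
  [  -0.40    -0.05     0.70]
d = (I − A) x:
  d_1 = (+0.90)·300 + (-0.30)·550 + (-0.15)·600 = 15.00
  d_2 = (-0.25)·300 + (+1.00)·550 + (-0.35)·600 = 265.00
  d_3 = (-0.40)·300 + (-0.05)·550 + (+0.70)·600 = 272.50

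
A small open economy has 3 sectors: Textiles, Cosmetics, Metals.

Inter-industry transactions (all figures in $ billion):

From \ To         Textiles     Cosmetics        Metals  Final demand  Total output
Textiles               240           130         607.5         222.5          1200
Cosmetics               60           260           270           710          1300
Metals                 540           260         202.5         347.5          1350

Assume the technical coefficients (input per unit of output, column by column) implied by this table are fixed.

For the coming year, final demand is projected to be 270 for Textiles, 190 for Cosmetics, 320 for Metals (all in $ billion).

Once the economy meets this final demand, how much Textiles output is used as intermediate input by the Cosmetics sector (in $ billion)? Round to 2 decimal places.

z_12 = 55.65

Technical coefficients a_ij = z_ij / X_j:
  a_11 = 240/1200 = 0.20, a_21 = 60/1200 = 0.05, a_31 = 540/1200 = 0.45
  a_12 = 130/1300 = 0.10, a_22 = 260/1300 = 0.20, a_32 = 260/1300 = 0.20
  a_13 = 607.5/1350 = 0.45, a_23 = 270/1350 = 0.20, a_33 = 202.5/1350 = 0.15
I − A =
  [   0.80    -0.10    -0.45]
  [  -0.05     0.80    -0.20]
  [  -0.45    -0.20     0.85]
Cofactors of I−A, C_ij = (−1)^(i+j)·(minor ij) (rows/columns in the sector order above):
  C_11 = (0.80)(0.85) − (-0.20)(-0.20) = 0.6400
  C_12 = −[(-0.05)(0.85) − (-0.20)(-0.45)] = 0.1325
  C_13 = (-0.05)(-0.20) − (0.80)(-0.45) = 0.3700
  C_21 = −[(-0.10)(0.85) − (-0.45)(-0.20)] = 0.1750
  C_22 = (0.80)(0.85) − (-0.45)(-0.45) = 0.4775
  C_23 = −[(0.80)(-0.20) − (-0.10)(-0.45)] = 0.2050
  C_31 = (-0.10)(-0.20) − (-0.45)(0.80) = 0.3800
  C_32 = −[(0.80)(-0.20) − (-0.45)(-0.05)] = 0.1825
  C_33 = (0.80)(0.80) − (-0.10)(-0.05) = 0.6350
det(I−A) = Σ_j (I−A)_1j·C_1j = (0.80)(0.6400) + (-0.10)(0.1325) + (-0.45)(0.3700) = 0.33225
adj(I−A) = Cᵀ =
  [ 0.6400   0.1750   0.3800]
  [ 0.1325   0.4775   0.1825]
  [ 0.3700   0.2050   0.6350]
(I − A)⁻¹ = adj(I−A) / det(I−A) ≈
  [   1.9263     0.5267     1.1437]
  [   0.3988     1.4372     0.5493]
  [   1.1136     0.6170     1.9112]
First solve x = (I − A)⁻¹ d = adj(I−A)·d / det(I−A); in particular x_2 = (0.1325·270 + 0.4775·190 + 0.1825·320) / 0.33225 = 184.90 / 0.33225 ≈ 556.5087.
Intermediate flow from 1 to 2: z_12 = a_12 · x_2 = 0.10 × 184.90 / 0.33225 = 18.49 / 0.33225 ≈ 55.65.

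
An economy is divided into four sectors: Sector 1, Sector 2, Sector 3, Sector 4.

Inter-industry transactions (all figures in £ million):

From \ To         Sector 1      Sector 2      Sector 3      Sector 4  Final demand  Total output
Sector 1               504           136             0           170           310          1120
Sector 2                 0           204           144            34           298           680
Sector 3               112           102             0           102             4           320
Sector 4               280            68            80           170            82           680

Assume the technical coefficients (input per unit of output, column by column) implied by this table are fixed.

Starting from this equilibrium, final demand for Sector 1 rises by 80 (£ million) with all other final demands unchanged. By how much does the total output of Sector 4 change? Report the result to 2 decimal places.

Technical coefficients a_ij = z_ij / X_j:
  a_11 = 504/1120 = 0.45, a_21 = 0/1120 = 0.00, a_31 = 112/1120 = 0.10, a_41 = 280/1120 = 0.25
  a_12 = 136/680 = 0.20, a_22 = 204/680 = 0.30, a_32 = 102/680 = 0.15, a_42 = 68/680 = 0.10
  a_13 = 0/320 = 0.00, a_23 = 144/320 = 0.45, a_33 = 0/320 = 0.00, a_43 = 80/320 = 0.25
  a_14 = 170/680 = 0.25, a_24 = 34/680 = 0.05, a_34 = 102/680 = 0.15, a_44 = 170/680 = 0.25
I − A =
  [   0.55    -0.20     0.00    -0.25]
  [   0.00     0.70    -0.45    -0.05]
  [  -0.10    -0.15     1.00    -0.15]
  [  -0.25    -0.10    -0.25     0.75]
Compute the cofactors C_ij = (−1)^(i+j)·(3×3 minor ij) of I−A; the adjugate is their transpose:
adj(I−A) = Cᵀ =
  [ 0.434500   0.176875   0.125000   0.181625]
  [ 0.064375   0.323125   0.164375   0.075875]
  [ 0.080125   0.085750   0.239750   0.080375]
  [ 0.180125   0.130625   0.143500   0.338875]
det(I−A) = Σ_j (I−A)_1j·C_1j = (0.55)(0.434500) + (-0.20)(0.064375) + (0.00)(0.080125) + (-0.25)(0.180125) = 0.18106875
(I − A)⁻¹ = adj(I−A) / det(I−A) ≈
  [   2.3996     0.9768     0.6903     1.0031]
  [   0.3555     1.7845     0.9078     0.4190]
  [   0.4425     0.4736     1.3241     0.4439]
  [   0.9948     0.7214     0.7925     1.8715]
Δx = (I − A)⁻¹ Δd with Δd having +80 in the Sector 1 component and 0 elsewhere.
So Δx_4 = L_41 · (+80), where L_41 = adj(I−A)_41 / det(I−A) = 0.180125 / 0.18106875.
Δx_4 = 0.180125 × (+80) / 0.18106875 = 14.41 / 0.18106875 ≈ 79.58.

Δx_4 = 79.58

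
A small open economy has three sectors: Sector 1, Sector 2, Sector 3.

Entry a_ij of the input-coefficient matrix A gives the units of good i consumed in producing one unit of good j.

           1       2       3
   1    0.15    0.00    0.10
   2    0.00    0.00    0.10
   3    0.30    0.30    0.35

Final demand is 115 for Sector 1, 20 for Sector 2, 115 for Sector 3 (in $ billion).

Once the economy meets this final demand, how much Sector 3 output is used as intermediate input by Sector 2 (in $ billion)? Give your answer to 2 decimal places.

I − A =
  [   0.85     0.00    -0.10]
  [   0.00     1.00    -0.10]
  [  -0.30    -0.30     0.65]
Cofactors of I−A, C_ij = (−1)^(i+j)·(minor ij) (rows/columns in the sector order above):
  C_11 = (1.00)(0.65) − (-0.10)(-0.30) = 0.6200
  C_12 = −[(0.00)(0.65) − (-0.10)(-0.30)] = 0.0300
  C_13 = (0.00)(-0.30) − (1.00)(-0.30) = 0.3000
  C_21 = −[(0.00)(0.65) − (-0.10)(-0.30)] = 0.0300
  C_22 = (0.85)(0.65) − (-0.10)(-0.30) = 0.5225
  C_23 = −[(0.85)(-0.30) − (0.00)(-0.30)] = 0.2550
  C_31 = (0.00)(-0.10) − (-0.10)(1.00) = 0.1000
  C_32 = −[(0.85)(-0.10) − (-0.10)(0.00)] = 0.0850
  C_33 = (0.85)(1.00) − (0.00)(0.00) = 0.8500
det(I−A) = Σ_j (I−A)_1j·C_1j = (0.85)(0.6200) + (0.00)(0.0300) + (-0.10)(0.3000) = 0.4970
adj(I−A) = Cᵀ =
  [ 0.6200   0.0300   0.1000]
  [ 0.0300   0.5225   0.0850]
  [ 0.3000   0.2550   0.8500]
(I − A)⁻¹ = adj(I−A) / det(I−A) ≈
  [   1.2475     0.0604     0.2012]
  [   0.0604     1.0513     0.1710]
  [   0.6036     0.5131     1.7103]
First solve x = (I − A)⁻¹ d = adj(I−A)·d / det(I−A); in particular x_2 = (0.0300·115 + 0.5225·20 + 0.0850·115) / 0.4970 = 23.675 / 0.4970 ≈ 47.6358.
Intermediate flow from 3 to 2: z_32 = a_32 · x_2 = 0.30 × 23.675 / 0.4970 = 7.1025 / 0.4970 ≈ 14.29.

z_32 = 14.29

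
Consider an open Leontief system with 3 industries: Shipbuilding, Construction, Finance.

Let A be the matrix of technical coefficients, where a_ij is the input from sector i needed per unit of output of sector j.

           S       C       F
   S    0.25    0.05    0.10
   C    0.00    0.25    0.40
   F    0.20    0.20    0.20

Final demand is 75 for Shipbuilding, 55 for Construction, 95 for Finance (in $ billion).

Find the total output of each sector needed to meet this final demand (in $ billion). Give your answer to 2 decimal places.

I − A =
  [   0.75    -0.05    -0.10]
  [   0.00     0.75    -0.40]
  [  -0.20    -0.20     0.80]
Cofactors of I−A, C_ij = (−1)^(i+j)·(minor ij) (rows/columns in the sector order above):
  C_11 = (0.75)(0.80) − (-0.40)(-0.20) = 0.5200
  C_12 = −[(0.00)(0.80) − (-0.40)(-0.20)] = 0.0800
  C_13 = (0.00)(-0.20) − (0.75)(-0.20) = 0.1500
  C_21 = −[(-0.05)(0.80) − (-0.10)(-0.20)] = 0.0600
  C_22 = (0.75)(0.80) − (-0.10)(-0.20) = 0.5800
  C_23 = −[(0.75)(-0.20) − (-0.05)(-0.20)] = 0.1600
  C_31 = (-0.05)(-0.40) − (-0.10)(0.75) = 0.0950
  C_32 = −[(0.75)(-0.40) − (-0.10)(0.00)] = 0.3000
  C_33 = (0.75)(0.75) − (-0.05)(0.00) = 0.5625
det(I−A) = Σ_j (I−A)_1j·C_1j = (0.75)(0.5200) + (-0.05)(0.0800) + (-0.10)(0.1500) = 0.3710
adj(I−A) = Cᵀ =
  [ 0.5200   0.0600   0.0950]
  [ 0.0800   0.5800   0.3000]
  [ 0.1500   0.1600   0.5625]
(I − A)⁻¹ = adj(I−A) / det(I−A) ≈
  [   1.4016     0.1617     0.2561]
  [   0.2156     1.5633     0.8086]
  [   0.4043     0.4313     1.5162]
x = (I − A)⁻¹ d = adj(I−A)·d / det(I−A), with det(I−A) = 0.3710:
  x_S = (0.5200·75 + 0.0600·55 + 0.0950·95) / 0.3710 = 51.325 / 0.3710 ≈ 138.34
  x_C = (0.0800·75 + 0.5800·55 + 0.3000·95) / 0.3710 = 66.40 / 0.3710 ≈ 178.98
  x_F = (0.1500·75 + 0.1600·55 + 0.5625·95) / 0.3710 = 73.4875 / 0.3710 ≈ 198.08

x_S = 138.34, x_C = 178.98, x_F = 198.08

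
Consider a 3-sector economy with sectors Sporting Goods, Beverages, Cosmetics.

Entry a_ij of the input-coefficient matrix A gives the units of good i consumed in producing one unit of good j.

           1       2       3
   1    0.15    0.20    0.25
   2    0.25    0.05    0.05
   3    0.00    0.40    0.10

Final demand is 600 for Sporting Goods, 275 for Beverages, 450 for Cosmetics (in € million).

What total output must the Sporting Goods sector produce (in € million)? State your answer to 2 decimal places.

x_1 = 1077.57

I − A =
  [   0.85    -0.20    -0.25]
  [  -0.25     0.95    -0.05]
  [   0.00    -0.40     0.90]
Cofactors of I−A, C_ij = (−1)^(i+j)·(minor ij) (rows/columns in the sector order above):
  C_11 = (0.95)(0.90) − (-0.05)(-0.40) = 0.8350
  C_12 = −[(-0.25)(0.90) − (-0.05)(0.00)] = 0.2250
  C_13 = (-0.25)(-0.40) − (0.95)(0.00) = 0.1000
  C_21 = −[(-0.20)(0.90) − (-0.25)(-0.40)] = 0.2800
  C_22 = (0.85)(0.90) − (-0.25)(0.00) = 0.7650
  C_23 = −[(0.85)(-0.40) − (-0.20)(0.00)] = 0.3400
  C_31 = (-0.20)(-0.05) − (-0.25)(0.95) = 0.2475
  C_32 = −[(0.85)(-0.05) − (-0.25)(-0.25)] = 0.1050
  C_33 = (0.85)(0.95) − (-0.20)(-0.25) = 0.7575
det(I−A) = Σ_j (I−A)_1j·C_1j = (0.85)(0.8350) + (-0.20)(0.2250) + (-0.25)(0.1000) = 0.63975
adj(I−A) = Cᵀ =
  [ 0.8350   0.2800   0.2475]
  [ 0.2250   0.7650   0.1050]
  [ 0.1000   0.3400   0.7575]
(I − A)⁻¹ = adj(I−A) / det(I−A) ≈
  [   1.3052     0.4377     0.3869]
  [   0.3517     1.1958     0.1641]
  [   0.1563     0.5315     1.1841]
x = (I − A)⁻¹ d = adj(I−A)·d / det(I−A), with det(I−A) = 0.63975:
  x_1 = (0.8350·600 + 0.2800·275 + 0.2475·450) / 0.63975 = 689.375 / 0.63975 ≈ 1077.57
  x_2 = (0.2250·600 + 0.7650·275 + 0.1050·450) / 0.63975 = 392.625 / 0.63975 ≈ 613.72
  x_3 = (0.1000·600 + 0.3400·275 + 0.7575·450) / 0.63975 = 494.375 / 0.63975 ≈ 772.76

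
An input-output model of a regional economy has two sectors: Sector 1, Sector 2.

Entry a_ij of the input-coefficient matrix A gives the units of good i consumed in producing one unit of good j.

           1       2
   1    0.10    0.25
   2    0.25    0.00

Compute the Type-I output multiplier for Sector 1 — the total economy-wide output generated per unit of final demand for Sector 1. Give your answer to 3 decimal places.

m_1 = 1.493

I − A =
  [   0.90    -0.25]
  [  -0.25     1.00]
det(I−A) = (0.90)(1.00) − (-0.25)(-0.25) = 0.8375
adj(I−A) = [[1.00, 0.25], [0.25, 0.90]]
(I − A)⁻¹ = adj(I−A) / det(I−A) ≈
  [   1.1940     0.2985]
  [   0.2985     1.0746]
The output multiplier for sector j is the column-j sum of the Leontief inverse (I − A)⁻¹ = adj(I−A) / det(I−A).
Column 1 of adj(I−A): (1.00, 0.25); det(I−A) = 0.8375.
m_1 = (1.00 + 0.25) / 0.8375 = 1.25 / 0.8375 ≈ 1.493.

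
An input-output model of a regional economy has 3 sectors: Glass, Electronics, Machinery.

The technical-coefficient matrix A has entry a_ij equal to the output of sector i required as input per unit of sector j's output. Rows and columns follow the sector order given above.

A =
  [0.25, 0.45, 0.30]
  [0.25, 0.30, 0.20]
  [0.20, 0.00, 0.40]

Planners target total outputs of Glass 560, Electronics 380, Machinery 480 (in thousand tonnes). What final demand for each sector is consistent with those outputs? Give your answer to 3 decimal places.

d_G = 105.000, d_E = 30.000, d_M = 176.000

I − A =
  [   0.75    -0.45    -0.30]
  [  -0.25     0.70    -0.20]
  [  -0.20     0.00     0.60]
d = (I − A) x:
  d_G = (+0.75)·560 + (-0.45)·380 + (-0.30)·480 = 105.000
  d_E = (-0.25)·560 + (+0.70)·380 + (-0.20)·480 = 30.000
  d_M = (-0.20)·560 + (+0.00)·380 + (+0.60)·480 = 176.000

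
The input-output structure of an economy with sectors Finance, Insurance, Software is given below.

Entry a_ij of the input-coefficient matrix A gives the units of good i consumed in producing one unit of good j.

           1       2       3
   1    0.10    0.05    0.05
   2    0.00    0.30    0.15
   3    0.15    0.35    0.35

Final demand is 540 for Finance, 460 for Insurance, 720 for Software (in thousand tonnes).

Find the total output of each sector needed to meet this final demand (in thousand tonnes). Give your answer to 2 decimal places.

x_1 = 761.36, x_2 = 1053.74, x_3 = 1850.79

I − A =
  [   0.90    -0.05    -0.05]
  [   0.00     0.70    -0.15]
  [  -0.15    -0.35     0.65]
Cofactors of I−A, C_ij = (−1)^(i+j)·(minor ij) (rows/columns in the sector order above):
  C_11 = (0.70)(0.65) − (-0.15)(-0.35) = 0.4025
  C_12 = −[(0.00)(0.65) − (-0.15)(-0.15)] = 0.0225
  C_13 = (0.00)(-0.35) − (0.70)(-0.15) = 0.1050
  C_21 = −[(-0.05)(0.65) − (-0.05)(-0.35)] = 0.0500
  C_22 = (0.90)(0.65) − (-0.05)(-0.15) = 0.5775
  C_23 = −[(0.90)(-0.35) − (-0.05)(-0.15)] = 0.3225
  C_31 = (-0.05)(-0.15) − (-0.05)(0.70) = 0.0425
  C_32 = −[(0.90)(-0.15) − (-0.05)(0.00)] = 0.1350
  C_33 = (0.90)(0.70) − (-0.05)(0.00) = 0.6300
det(I−A) = Σ_j (I−A)_1j·C_1j = (0.90)(0.4025) + (-0.05)(0.0225) + (-0.05)(0.1050) = 0.355875
adj(I−A) = Cᵀ =
  [ 0.4025   0.0500   0.0425]
  [ 0.0225   0.5775   0.1350]
  [ 0.1050   0.3225   0.6300]
(I − A)⁻¹ = adj(I−A) / det(I−A) ≈
  [   1.1310     0.1405     0.1194]
  [   0.0632     1.6228     0.3793]
  [   0.2950     0.9062     1.7703]
x = (I − A)⁻¹ d = adj(I−A)·d / det(I−A), with det(I−A) = 0.355875:
  x_1 = (0.4025·540 + 0.0500·460 + 0.0425·720) / 0.355875 = 270.95 / 0.355875 ≈ 761.36
  x_2 = (0.0225·540 + 0.5775·460 + 0.1350·720) / 0.355875 = 375.00 / 0.355875 ≈ 1053.74
  x_3 = (0.1050·540 + 0.3225·460 + 0.6300·720) / 0.355875 = 658.65 / 0.355875 ≈ 1850.79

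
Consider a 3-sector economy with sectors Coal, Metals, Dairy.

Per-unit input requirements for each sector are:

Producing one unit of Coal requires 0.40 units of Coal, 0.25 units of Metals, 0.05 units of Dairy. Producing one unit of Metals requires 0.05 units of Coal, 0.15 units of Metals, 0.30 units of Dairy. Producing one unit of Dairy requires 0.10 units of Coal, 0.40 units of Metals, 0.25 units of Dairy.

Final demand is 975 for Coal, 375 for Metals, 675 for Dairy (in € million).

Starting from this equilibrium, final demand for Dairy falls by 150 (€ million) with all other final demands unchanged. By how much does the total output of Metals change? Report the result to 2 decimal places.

Δx_M = -137.84

I − A =
  [   0.60    -0.05    -0.10]
  [  -0.25     0.85    -0.40]
  [  -0.05    -0.30     0.75]
Cofactors of I−A, C_ij = (−1)^(i+j)·(minor ij) (rows/columns in the sector order above):
  C_11 = (0.85)(0.75) − (-0.40)(-0.30) = 0.5175
  C_12 = −[(-0.25)(0.75) − (-0.40)(-0.05)] = 0.2075
  C_13 = (-0.25)(-0.30) − (0.85)(-0.05) = 0.1175
  C_21 = −[(-0.05)(0.75) − (-0.10)(-0.30)] = 0.0675
  C_22 = (0.60)(0.75) − (-0.10)(-0.05) = 0.4450
  C_23 = −[(0.60)(-0.30) − (-0.05)(-0.05)] = 0.1825
  C_31 = (-0.05)(-0.40) − (-0.10)(0.85) = 0.1050
  C_32 = −[(0.60)(-0.40) − (-0.10)(-0.25)] = 0.2650
  C_33 = (0.60)(0.85) − (-0.05)(-0.25) = 0.4975
det(I−A) = Σ_j (I−A)_1j·C_1j = (0.60)(0.5175) + (-0.05)(0.2075) + (-0.10)(0.1175) = 0.288375
adj(I−A) = Cᵀ =
  [ 0.5175   0.0675   0.1050]
  [ 0.2075   0.4450   0.2650]
  [ 0.1175   0.1825   0.4975]
(I − A)⁻¹ = adj(I−A) / det(I−A) ≈
  [   1.7945     0.2341     0.3641]
  [   0.7195     1.5431     0.9189]
  [   0.4075     0.6329     1.7252]
Δx = (I − A)⁻¹ Δd with Δd having -150 in the Dairy component and 0 elsewhere.
So Δx_M = L_MD · (-150), where L_MD = adj(I−A)_MD / det(I−A) = 0.2650 / 0.288375.
Δx_M = 0.2650 × (-150) / 0.288375 = -39.75 / 0.288375 ≈ -137.84.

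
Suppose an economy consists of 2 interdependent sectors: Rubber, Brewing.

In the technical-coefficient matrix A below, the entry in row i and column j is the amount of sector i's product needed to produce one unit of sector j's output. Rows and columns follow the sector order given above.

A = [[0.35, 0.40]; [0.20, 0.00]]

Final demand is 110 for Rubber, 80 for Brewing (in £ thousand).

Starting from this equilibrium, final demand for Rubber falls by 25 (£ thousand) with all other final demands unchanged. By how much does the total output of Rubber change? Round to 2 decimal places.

Δx_1 = -43.86

I − A =
  [   0.65    -0.40]
  [  -0.20     1.00]
det(I−A) = (0.65)(1.00) − (-0.40)(-0.20) = 0.5700
adj(I−A) = [[1.00, 0.40], [0.20, 0.65]]
(I − A)⁻¹ = adj(I−A) / det(I−A) ≈
  [   1.7544     0.7018]
  [   0.3509     1.1404]
Δx = (I − A)⁻¹ Δd with Δd having -25 in the Rubber component and 0 elsewhere.
So Δx_1 = L_11 · (-25), where L_11 = adj(I−A)_11 / det(I−A) = 1.00 / 0.5700.
Δx_1 = 1.00 × (-25) / 0.5700 = -25.00 / 0.5700 ≈ -43.86.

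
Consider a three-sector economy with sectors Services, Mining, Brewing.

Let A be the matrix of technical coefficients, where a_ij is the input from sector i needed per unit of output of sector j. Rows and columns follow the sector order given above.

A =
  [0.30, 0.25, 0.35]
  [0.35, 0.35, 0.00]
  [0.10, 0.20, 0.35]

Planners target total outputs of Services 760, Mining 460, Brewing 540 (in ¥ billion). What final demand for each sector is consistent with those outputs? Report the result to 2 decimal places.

I − A =
  [   0.70    -0.25    -0.35]
  [  -0.35     0.65     0.00]
  [  -0.10    -0.20     0.65]
d = (I − A) x:
  d_S = (+0.70)·760 + (-0.25)·460 + (-0.35)·540 = 228.00
  d_M = (-0.35)·760 + (+0.65)·460 + (+0.00)·540 = 33.00
  d_B = (-0.10)·760 + (-0.20)·460 + (+0.65)·540 = 183.00

d_S = 228.00, d_M = 33.00, d_B = 183.00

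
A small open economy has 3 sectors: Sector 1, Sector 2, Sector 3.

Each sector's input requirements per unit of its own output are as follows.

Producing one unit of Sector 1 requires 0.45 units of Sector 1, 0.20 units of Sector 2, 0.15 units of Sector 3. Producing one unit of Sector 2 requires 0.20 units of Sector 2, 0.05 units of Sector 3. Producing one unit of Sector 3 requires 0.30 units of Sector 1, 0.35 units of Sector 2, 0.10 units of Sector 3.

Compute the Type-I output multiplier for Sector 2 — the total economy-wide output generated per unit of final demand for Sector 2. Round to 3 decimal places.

m_2 = 1.418

I − A =
  [   0.55     0.00    -0.30]
  [  -0.20     0.80    -0.35]
  [  -0.15    -0.05     0.90]
Cofactors of I−A, C_ij = (−1)^(i+j)·(minor ij) (rows/columns in the sector order above):
  C_11 = (0.80)(0.90) − (-0.35)(-0.05) = 0.7025
  C_12 = −[(-0.20)(0.90) − (-0.35)(-0.15)] = 0.2325
  C_13 = (-0.20)(-0.05) − (0.80)(-0.15) = 0.1300
  C_21 = −[(0.00)(0.90) − (-0.30)(-0.05)] = 0.0150
  C_22 = (0.55)(0.90) − (-0.30)(-0.15) = 0.4500
  C_23 = −[(0.55)(-0.05) − (0.00)(-0.15)] = 0.0275
  C_31 = (0.00)(-0.35) − (-0.30)(0.80) = 0.2400
  C_32 = −[(0.55)(-0.35) − (-0.30)(-0.20)] = 0.2525
  C_33 = (0.55)(0.80) − (0.00)(-0.20) = 0.4400
det(I−A) = Σ_j (I−A)_1j·C_1j = (0.55)(0.7025) + (0.00)(0.2325) + (-0.30)(0.1300) = 0.347375
adj(I−A) = Cᵀ =
  [ 0.7025   0.0150   0.2400]
  [ 0.2325   0.4500   0.2525]
  [ 0.1300   0.0275   0.4400]
(I − A)⁻¹ = adj(I−A) / det(I−A) ≈
  [   2.0223     0.0432     0.6909]
  [   0.6693     1.2954     0.7269]
  [   0.3742     0.0792     1.2666]
The output multiplier for sector j is the column-j sum of the Leontief inverse (I − A)⁻¹ = adj(I−A) / det(I−A).
Column 2 of adj(I−A): (0.0150, 0.4500, 0.0275); det(I−A) = 0.347375.
m_2 = (0.0150 + 0.4500 + 0.0275) / 0.347375 = 0.4925 / 0.347375 ≈ 1.418.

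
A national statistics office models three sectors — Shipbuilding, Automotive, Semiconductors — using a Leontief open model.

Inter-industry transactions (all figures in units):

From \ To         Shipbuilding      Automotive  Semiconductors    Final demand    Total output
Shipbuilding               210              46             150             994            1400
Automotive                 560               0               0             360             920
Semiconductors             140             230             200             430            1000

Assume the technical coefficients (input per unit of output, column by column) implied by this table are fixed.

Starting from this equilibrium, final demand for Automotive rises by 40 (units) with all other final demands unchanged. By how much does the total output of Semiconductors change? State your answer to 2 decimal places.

Technical coefficients a_ij = z_ij / X_j:
  a_11 = 210/1400 = 0.15, a_21 = 560/1400 = 0.40, a_31 = 140/1400 = 0.10
  a_12 = 46/920 = 0.05, a_22 = 0/920 = 0.00, a_32 = 230/920 = 0.25
  a_13 = 150/1000 = 0.15, a_23 = 0/1000 = 0.00, a_33 = 200/1000 = 0.20
I − A =
  [   0.85    -0.05    -0.15]
  [  -0.40     1.00     0.00]
  [  -0.10    -0.25     0.80]
Cofactors of I−A, C_ij = (−1)^(i+j)·(minor ij) (rows/columns in the sector order above):
  C_11 = (1.00)(0.80) − (0.00)(-0.25) = 0.8000
  C_12 = −[(-0.40)(0.80) − (0.00)(-0.10)] = 0.3200
  C_13 = (-0.40)(-0.25) − (1.00)(-0.10) = 0.2000
  C_21 = −[(-0.05)(0.80) − (-0.15)(-0.25)] = 0.0775
  C_22 = (0.85)(0.80) − (-0.15)(-0.10) = 0.6650
  C_23 = −[(0.85)(-0.25) − (-0.05)(-0.10)] = 0.2175
  C_31 = (-0.05)(0.00) − (-0.15)(1.00) = 0.1500
  C_32 = −[(0.85)(0.00) − (-0.15)(-0.40)] = 0.0600
  C_33 = (0.85)(1.00) − (-0.05)(-0.40) = 0.8300
det(I−A) = Σ_j (I−A)_1j·C_1j = (0.85)(0.8000) + (-0.05)(0.3200) + (-0.15)(0.2000) = 0.6340
adj(I−A) = Cᵀ =
  [ 0.8000   0.0775   0.1500]
  [ 0.3200   0.6650   0.0600]
  [ 0.2000   0.2175   0.8300]
(I − A)⁻¹ = adj(I−A) / det(I−A) ≈
  [   1.2618     0.1222     0.2366]
  [   0.5047     1.0489     0.0946]
  [   0.3155     0.3431     1.3091]
Δx = (I − A)⁻¹ Δd with Δd having +40 in the Automotive component and 0 elsewhere.
So Δx_3 = L_32 · (+40), where L_32 = adj(I−A)_32 / det(I−A) = 0.2175 / 0.6340.
Δx_3 = 0.2175 × (+40) / 0.6340 = 8.70 / 0.6340 ≈ 13.72.

Δx_3 = 13.72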